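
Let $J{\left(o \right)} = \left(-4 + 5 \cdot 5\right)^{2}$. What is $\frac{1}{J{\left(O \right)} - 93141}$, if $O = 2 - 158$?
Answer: $- \frac{1}{92700} \approx -1.0787 \cdot 10^{-5}$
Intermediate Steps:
$O = -156$
$J{\left(o \right)} = 441$ ($J{\left(o \right)} = \left(-4 + 25\right)^{2} = 21^{2} = 441$)
$\frac{1}{J{\left(O \right)} - 93141} = \frac{1}{441 - 93141} = \frac{1}{-92700} = - \frac{1}{92700}$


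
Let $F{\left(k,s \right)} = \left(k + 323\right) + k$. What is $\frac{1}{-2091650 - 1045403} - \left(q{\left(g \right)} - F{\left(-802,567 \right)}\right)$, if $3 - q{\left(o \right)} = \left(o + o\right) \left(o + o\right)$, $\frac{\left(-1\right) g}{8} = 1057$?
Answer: $\frac{897242519786379}{3137053} \approx 2.8601 \cdot 10^{8}$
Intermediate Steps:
$g = -8456$ ($g = \left(-8\right) 1057 = -8456$)
$F{\left(k,s \right)} = 323 + 2 k$ ($F{\left(k,s \right)} = \left(323 + k\right) + k = 323 + 2 k$)
$q{\left(o \right)} = 3 - 4 o^{2}$ ($q{\left(o \right)} = 3 - \left(o + o\right) \left(o + o\right) = 3 - 2 o 2 o = 3 - 4 o^{2}$)
$\frac{1}{-2091650 - 1045403} - \left(q{\left(g \right)} - F{\left(-802,567 \right)}\right) = \frac{1}{-2091650 - 1045403} - \left(\left(3 - 4 \left(-8456\right)^{2}\right) - \left(323 + 2 \left(-802\right)\right)\right) = \frac{1}{-2091650 - 1045403} - \left(\left(3 - 286015744\right) - \left(323 - 1604\right)\right) = \frac{1}{-3137053} - \left(\left(3 - 286015744\right) - -1281\right) = - \frac{1}{3137053} - \left(-286015741 + 1281\right) = - \frac{1}{3137053} - -286014460 = - \frac{1}{3137053} + 286014460 = \frac{897242519786379}{3137053}$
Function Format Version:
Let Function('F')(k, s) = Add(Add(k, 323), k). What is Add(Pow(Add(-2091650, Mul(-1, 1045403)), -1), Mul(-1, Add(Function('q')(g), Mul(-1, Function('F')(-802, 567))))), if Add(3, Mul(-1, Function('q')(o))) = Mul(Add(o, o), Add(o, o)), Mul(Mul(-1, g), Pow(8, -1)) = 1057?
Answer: Rational(897242519786379, 3137053) ≈ 2.8601e+8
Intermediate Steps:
g = -8456 (g = Mul(-8, 1057) = -8456)
Function('F')(k, s) = Add(323, Mul(2, k)) (Function('F')(k, s) = Add(Add(323, k), k) = Add(323, Mul(2, k)))
Function('q')(o) = Add(3, Mul(-4, Pow(o, 2))) (Function('q')(o) = Add(3, Mul(-1, Mul(Add(o, o), Add(o, o)))) = Add(3, Mul(-1, Mul(Mul(2, o), Mul(2, o)))) = Add(3, Mul(-1, Mul(4, Pow(o, 2)))) = Add(3, Mul(-4, Pow(o, 2))))
Add(Pow(Add(-2091650, Mul(-1, 1045403)), -1), Mul(-1, Add(Function('q')(g), Mul(-1, Function('F')(-802, 567))))) = Add(Pow(Add(-2091650, Mul(-1, 1045403)), -1), Mul(-1, Add(Add(3, Mul(-4, Pow(-8456, 2))), Mul(-1, Add(323, Mul(2, -802)))))) = Add(Pow(Add(-2091650, -1045403), -1), Mul(-1, Add(Add(3, Mul(-4, 71503936)), Mul(-1, Add(323, -1604))))) = Add(Pow(-3137053, -1), Mul(-1, Add(Add(3, -286015744), Mul(-1, -1281)))) = Add(Rational(-1, 3137053), Mul(-1, Add(-286015741, 1281))) = Add(Rational(-1, 3137053), Mul(-1, -286014460)) = Add(Rational(-1, 3137053), 286014460) = Rational(897242519786379, 3137053)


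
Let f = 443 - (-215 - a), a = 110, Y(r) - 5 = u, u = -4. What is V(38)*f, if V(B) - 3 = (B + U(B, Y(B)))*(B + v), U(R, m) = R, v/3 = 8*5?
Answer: 9224448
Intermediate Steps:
Y(r) = 1 (Y(r) = 5 - 4 = 1)
v = 120 (v = 3*(8*5) = 3*40 = 120)
V(B) = 3 + 2*B*(120 + B) (V(B) = 3 + (B + B)*(B + 120) = 3 + (2*B)*(120 + B) = 3 + 2*B*(120 + B))
f = 768 (f = 443 - (-215 - 1*110) = 443 - (-215 - 110) = 443 - 1*(-325) = 443 + 325 = 768)
V(38)*f = (3 + 2*38² + 240*38)*768 = (3 + 2*1444 + 9120)*768 = (3 + 2888 + 9120)*768 = 12011*768 = 9224448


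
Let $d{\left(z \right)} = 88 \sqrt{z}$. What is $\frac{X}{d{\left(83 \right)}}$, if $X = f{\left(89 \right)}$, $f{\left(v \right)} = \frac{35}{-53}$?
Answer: $- \frac{35 \sqrt{83}}{387112} \approx -0.0008237$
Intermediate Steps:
$f{\left(v \right)} = - \frac{35}{53}$ ($f{\left(v \right)} = 35 \left(- \frac{1}{53}\right) = - \frac{35}{53}$)
$X = - \frac{35}{53} \approx -0.66038$
$\frac{X}{d{\left(83 \right)}} = - \frac{35}{53 \cdot 88 \sqrt{83}} = - \frac{35 \frac{\sqrt{83}}{7304}}{53} = - \frac{35 \sqrt{83}}{387112}$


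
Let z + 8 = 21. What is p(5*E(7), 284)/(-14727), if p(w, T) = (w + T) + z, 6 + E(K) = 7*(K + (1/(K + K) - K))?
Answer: -539/29454 ≈ -0.018300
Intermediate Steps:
E(K) = -6 + 7/(2*K) (E(K) = -6 + 7*(K + (1/(K + K) - K)) = -6 + 7*(K + (1/(2*K) - K)) = -6 + 7*(1/(2*K)) = -6 + 7/(2*K))
z = 13 (z = -8 + 21 = 13)
p(w, T) = 13 + T + w (p(w, T) = (w + T) + 13 = (T + w) + 13 = 13 + T + w)
p(5*E(7), 284)/(-14727) = (13 + 284 + 5*(-6 + (7/2)/7))/(-14727) = (13 + 284 + 5*(-6 + (7/2)*(1/7)))*(-1/14727) = (13 + 284 + 5*(-6 + 1/2))*(-1/14727) = (13 + 284 + 5*(-11/2))*(-1/14727) = (13 + 284 - 55/2)*(-1/14727) = (539/2)*(-1/14727) = -539/29454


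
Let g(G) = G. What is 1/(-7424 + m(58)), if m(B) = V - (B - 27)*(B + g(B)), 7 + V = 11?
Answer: -1/11016 ≈ -9.0777e-5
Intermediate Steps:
V = 4 (V = -7 + 11 = 4)
m(B) = 4 - 2*B*(-27 + B) (m(B) = 4 - (B - 27)*(B + B) = 4 - (-27 + B)*2*B = 4 - 2*B*(-27 + B))
1/(-7424 + m(58)) = 1/(-7424 + (4 - 2*58² + 54*58)) = 1/(-7424 + (4 - 2*3364 + 3132)) = 1/(-7424 + (4 - 6728 + 3132)) = 1/(-7424 - 3592) = 1/(-11016) = -1/11016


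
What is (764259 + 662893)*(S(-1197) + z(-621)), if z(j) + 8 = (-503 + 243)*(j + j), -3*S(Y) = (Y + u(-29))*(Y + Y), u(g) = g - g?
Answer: -902379646688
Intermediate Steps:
u(g) = 0
S(Y) = -2*Y²/3 (S(Y) = -(Y + 0)*(Y + Y)/3 = -Y*2*Y/3 = -2*Y²/3)
z(j) = -8 - 520*j (z(j) = -8 + (-503 + 243)*(j + j) = -8 - 520*j)
(764259 + 662893)*(S(-1197) + z(-621)) = (764259 + 662893)*(-⅔*(-1197)² + (-8 - 520*(-621))) = 1427152*(-⅔*1432809 + (-8 + 322920)) = 1427152*(-955206 + 322912) = 1427152*(-632294) = -902379646688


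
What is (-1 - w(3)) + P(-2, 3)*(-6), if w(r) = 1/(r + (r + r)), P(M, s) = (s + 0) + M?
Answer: -64/9 ≈ -7.1111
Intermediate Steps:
P(M, s) = M + s (P(M, s) = s + M = M + s)
w(r) = 1/(3*r) (w(r) = 1/(r + 2*r) = 1/(3*r))
(-1 - w(3)) + P(-2, 3)*(-6) = (-1 - 1/(3*3)) + (-2 + 3)*(-6) = (-1 - 1/(3*3)) + 1*(-6) = (-1 - 1*1/9) - 6 = (-1 - 1/9) - 6 = -10/9 - 6 = -64/9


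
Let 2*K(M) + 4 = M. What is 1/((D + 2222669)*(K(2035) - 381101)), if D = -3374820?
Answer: 2/875831777821 ≈ 2.2835e-12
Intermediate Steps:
K(M) = -2 + M/2
1/((D + 2222669)*(K(2035) - 381101)) = 1/((-3374820 + 2222669)*((-2 + (1/2)*2035) - 381101)) = 1/(-1152151*((-2 + 2035/2) - 381101)) = 1/(-1152151*(2031/2 - 381101)) = 1/(-1152151*(-760171/2)) = 1/(875831777821/2) = 2/875831777821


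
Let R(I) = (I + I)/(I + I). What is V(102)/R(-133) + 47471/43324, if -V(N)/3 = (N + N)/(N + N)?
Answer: -82501/43324 ≈ -1.9043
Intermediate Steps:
V(N) = -3 (V(N) = -3*(N + N)/(N + N) = -3*2*N/(2*N) = -3*2*N*1/(2*N) = -3*1 = -3)
R(I) = 1 (R(I) = (2*I)/((2*I)) = (2*I)*(1/(2*I)) = 1)
V(102)/R(-133) + 47471/43324 = -3/1 + 47471/43324 = -3*1 + 47471*(1/43324) = -3 + 47471/43324 = -82501/43324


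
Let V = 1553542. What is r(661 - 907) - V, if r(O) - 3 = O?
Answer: -1553785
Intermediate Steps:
r(O) = 3 + O
r(661 - 907) - V = (3 + (661 - 907)) - 1*1553542 = (3 - 246) - 1553542 = -243 - 1553542 = -1553785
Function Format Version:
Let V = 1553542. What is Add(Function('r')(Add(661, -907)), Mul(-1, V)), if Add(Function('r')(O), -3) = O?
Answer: -1553785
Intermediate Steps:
Function('r')(O) = Add(3, O)
Add(Function('r')(Add(661, -907)), Mul(-1, V)) = Add(Add(3, Add(661, -907)), Mul(-1, 1553542)) = Add(Add(3, -246), -1553542) = Add(-243, -1553542) = -1553785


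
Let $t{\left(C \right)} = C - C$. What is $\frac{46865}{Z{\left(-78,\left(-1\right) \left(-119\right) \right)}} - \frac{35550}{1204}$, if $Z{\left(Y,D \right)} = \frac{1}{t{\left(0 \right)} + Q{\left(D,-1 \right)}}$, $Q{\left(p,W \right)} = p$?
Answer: $\frac{3357297095}{602} \approx 5.5769 \cdot 10^{6}$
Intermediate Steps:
$t{\left(C \right)} = 0$
$Z{\left(Y,D \right)} = \frac{1}{D}$ ($Z{\left(Y,D \right)} = \frac{1}{0 + D} = \frac{1}{D}$)
$\frac{46865}{Z{\left(-78,\left(-1\right) \left(-119\right) \right)}} - \frac{35550}{1204} = \frac{46865}{\frac{1}{\left(-1\right) \left(-119\right)}} - \frac{35550}{1204} = \frac{46865}{\frac{1}{119}} - \frac{17775}{602} = 46865 \frac{1}{\frac{1}{119}} - \frac{17775}{602} = 46865 \cdot 119 - \frac{17775}{602} = 5576935 - \frac{17775}{602} = \frac{3357297095}{602}$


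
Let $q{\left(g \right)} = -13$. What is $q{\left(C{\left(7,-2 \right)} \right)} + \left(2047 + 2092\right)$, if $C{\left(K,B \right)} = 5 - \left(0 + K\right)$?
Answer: $4126$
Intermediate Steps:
$C{\left(K,B \right)} = 5 - K$
$q{\left(C{\left(7,-2 \right)} \right)} + \left(2047 + 2092\right) = -13 + \left(2047 + 2092\right) = -13 + 4139 = 4126$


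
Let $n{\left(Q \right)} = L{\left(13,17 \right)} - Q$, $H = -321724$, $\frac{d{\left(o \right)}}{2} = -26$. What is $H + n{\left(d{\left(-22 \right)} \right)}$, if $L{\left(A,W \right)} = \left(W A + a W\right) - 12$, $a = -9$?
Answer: $-321616$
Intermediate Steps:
$d{\left(o \right)} = -52$ ($d{\left(o \right)} = 2 \left(-26\right) = -52$)
$L{\left(A,W \right)} = -12 - 9 W + A W$ ($L{\left(A,W \right)} = \left(W A - 9 W\right) - 12 = \left(A W - 9 W\right) - 12 = \left(- 9 W + A W\right) - 12 = -12 - 9 W + A W$)
$n{\left(Q \right)} = 56 - Q$ ($n{\left(Q \right)} = \left(-12 - 153 + 13 \cdot 17\right) - Q = \left(-12 - 153 + 221\right) - Q = 56 - Q$)
$H + n{\left(d{\left(-22 \right)} \right)} = -321724 + \left(56 - -52\right) = -321724 + \left(56 + 52\right) = -321724 + 108 = -321616$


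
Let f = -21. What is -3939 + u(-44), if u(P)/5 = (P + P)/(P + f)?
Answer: -51119/13 ≈ -3932.2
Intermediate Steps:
u(P) = 10*P/(-21 + P) (u(P) = 5*((P + P)/(P - 21)) = 5*((2*P)/(-21 + P)) = 5*(2*P/(-21 + P)) = 10*P/(-21 + P))
-3939 + u(-44) = -3939 + 10*(-44)/(-21 - 44) = -3939 + 10*(-44)/(-65) = -3939 + 10*(-44)*(-1/65) = -3939 + 88/13 = -51119/13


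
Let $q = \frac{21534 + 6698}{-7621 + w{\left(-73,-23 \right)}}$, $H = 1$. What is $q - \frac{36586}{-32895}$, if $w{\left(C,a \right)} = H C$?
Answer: $- \frac{323599478}{126547065} \approx -2.5571$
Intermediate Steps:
$w{\left(C,a \right)} = C$ ($w{\left(C,a \right)} = 1 C = C$)
$q = - \frac{14116}{3847}$ ($q = \frac{21534 + 6698}{-7621 - 73} = \frac{28232}{-7694} = 28232 \left(- \frac{1}{7694}\right) = - \frac{14116}{3847} \approx -3.6694$)
$q - \frac{36586}{-32895} = - \frac{14116}{3847} - \frac{36586}{-32895} = - \frac{14116}{3847} - 36586 \left(- \frac{1}{32895}\right) = - \frac{14116}{3847} - - \frac{36586}{32895} = - \frac{14116}{3847} + \frac{36586}{32895} = - \frac{323599478}{126547065}$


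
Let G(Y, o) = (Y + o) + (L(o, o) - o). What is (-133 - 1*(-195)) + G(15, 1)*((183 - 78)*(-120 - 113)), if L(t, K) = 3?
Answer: -440308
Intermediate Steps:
G(Y, o) = 3 + Y (G(Y, o) = (Y + o) + (3 - o) = 3 + Y)
(-133 - 1*(-195)) + G(15, 1)*((183 - 78)*(-120 - 113)) = (-133 - 1*(-195)) + (3 + 15)*((183 - 78)*(-120 - 113)) = (-133 + 195) + 18*(105*(-233)) = 62 + 18*(-24465) = 62 - 440370 = -440308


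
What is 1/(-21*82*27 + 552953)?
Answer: 1/506459 ≈ 1.9745e-6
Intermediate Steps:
1/(-21*82*27 + 552953) = 1/(-1722*27 + 552953) = 1/(-46494 + 552953) = 1/506459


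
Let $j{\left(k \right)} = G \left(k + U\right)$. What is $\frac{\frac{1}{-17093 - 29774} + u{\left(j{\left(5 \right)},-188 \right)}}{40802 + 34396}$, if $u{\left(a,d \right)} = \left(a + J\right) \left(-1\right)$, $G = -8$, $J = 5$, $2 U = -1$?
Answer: $\frac{242146}{587384111} \approx 0.00041224$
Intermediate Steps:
$U = - \frac{1}{2}$ ($U = \frac{1}{2} \left(-1\right) = - \frac{1}{2} \approx -0.5$)
$j{\left(k \right)} = 4 - 8 k$ ($j{\left(k \right)} = - 8 \left(k - \frac{1}{2}\right) = - 8 \left(- \frac{1}{2} + k\right) = 4 - 8 k$)
$u{\left(a,d \right)} = -5 - a$ ($u{\left(a,d \right)} = \left(a + 5\right) \left(-1\right) = \left(5 + a\right) \left(-1\right) = -5 - a$)
$\frac{\frac{1}{-17093 - 29774} + u{\left(j{\left(5 \right)},-188 \right)}}{40802 + 34396} = \frac{\frac{1}{-17093 - 29774} - \left(9 - 40\right)}{40802 + 34396} = \frac{\frac{1}{-46867} - -31}{75198} = \left(- \frac{1}{46867} - -31\right) \frac{1}{75198} = \left(- \frac{1}{46867} + \left(-5 + 36\right)\right) \frac{1}{75198} = \left(- \frac{1}{46867} + 31\right) \frac{1}{75198} = \frac{1452876}{46867} \cdot \frac{1}{75198} = \frac{242146}{587384111}$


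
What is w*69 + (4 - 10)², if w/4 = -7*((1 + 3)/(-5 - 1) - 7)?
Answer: 14848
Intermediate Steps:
w = 644/3 (w = 4*(-7*((1 + 3)/(-5 - 1) - 7)) = 4*(-7*(4/(-6) - 7)) = 4*(-7*(4*(-⅙) - 7)) = 4*(-7*(-⅔ - 7)) = 4*(-7*(-23/3)) = 4*(161/3) = 644/3 ≈ 214.67)
w*69 + (4 - 10)² = (644/3)*69 + (4 - 10)² = 14812 + (-6)² = 14812 + 36 = 14848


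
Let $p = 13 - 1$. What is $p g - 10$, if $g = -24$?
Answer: $-298$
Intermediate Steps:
$p = 12$
$p g - 10 = 12 \left(-24\right) - 10 = -288 - 10 = -298$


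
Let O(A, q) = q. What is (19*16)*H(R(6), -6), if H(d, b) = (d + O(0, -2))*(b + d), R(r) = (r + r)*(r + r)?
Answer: 5957184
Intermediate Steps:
R(r) = 4*r² (R(r) = (2*r)*(2*r) = 4*r²)
H(d, b) = (-2 + d)*(b + d) (H(d, b) = (d - 2)*(b + d) = (-2 + d)*(b + d))
(19*16)*H(R(6), -6) = (19*16)*((4*6²)² - 2*(-6) - 8*6² - 24*6²) = 304*((4*36)² + 12 - 8*36 - 24*36) = 304*(144² + 12 - 2*144 - 6*144) = 304*(20736 + 12 - 288 - 864) = 304*19596 = 5957184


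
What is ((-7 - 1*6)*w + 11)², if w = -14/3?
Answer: 46225/9 ≈ 5136.1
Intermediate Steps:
w = -14/3 (w = -14*⅓ = -14/3 ≈ -4.6667)
((-7 - 1*6)*w + 11)² = ((-7 - 1*6)*(-14/3) + 11)² = ((-7 - 6)*(-14/3) + 11)² = (-13*(-14/3) + 11)² = (182/3 + 11)² = (215/3)² = 46225/9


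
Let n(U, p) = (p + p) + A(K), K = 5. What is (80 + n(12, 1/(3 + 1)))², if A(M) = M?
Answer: 29241/4 ≈ 7310.3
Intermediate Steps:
n(U, p) = 5 + 2*p (n(U, p) = (p + p) + 5 = 2*p + 5 = 5 + 2*p)
(80 + n(12, 1/(3 + 1)))² = (80 + (5 + 2/(3 + 1)))² = (80 + (5 + 2/4))² = (80 + (5 + 2*(¼)))² = (80 + (5 + ½))² = (80 + 11/2)² = (171/2)² = 29241/4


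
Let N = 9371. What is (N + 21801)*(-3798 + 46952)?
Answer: 1345196488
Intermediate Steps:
(N + 21801)*(-3798 + 46952) = (9371 + 21801)*(-3798 + 46952) = 31172*43154 = 1345196488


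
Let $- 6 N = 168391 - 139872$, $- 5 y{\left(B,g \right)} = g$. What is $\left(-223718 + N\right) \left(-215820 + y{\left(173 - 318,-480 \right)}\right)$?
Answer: $49286713958$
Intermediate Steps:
$y{\left(B,g \right)} = - \frac{g}{5}$
$N = - \frac{28519}{6}$ ($N = - \frac{168391 - 139872}{6} = \left(- \frac{1}{6}\right) 28519 = - \frac{28519}{6} \approx -4753.2$)
$\left(-223718 + N\right) \left(-215820 + y{\left(173 - 318,-480 \right)}\right) = \left(-223718 - \frac{28519}{6}\right) \left(-215820 - -96\right) = - \frac{1370827 \left(-215820 + 96\right)}{6} = \left(- \frac{1370827}{6}\right) \left(-215724\right) = 49286713958$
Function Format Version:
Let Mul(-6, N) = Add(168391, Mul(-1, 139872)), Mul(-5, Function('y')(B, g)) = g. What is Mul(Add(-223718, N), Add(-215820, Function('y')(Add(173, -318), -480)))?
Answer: 49286713958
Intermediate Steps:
Function('y')(B, g) = Mul(Rational(-1, 5), g)
N = Rational(-28519, 6) (N = Mul(Rational(-1, 6), Add(168391, Mul(-1, 139872))) = Mul(Rational(-1, 6), Add(168391, -139872)) = Mul(Rational(-1, 6), 28519) = Rational(-28519, 6) ≈ -4753.2)
Mul(Add(-223718, N), Add(-215820, Function('y')(Add(173, -318), -480))) = Mul(Add(-223718, Rational(-28519, 6)), Add(-215820, Mul(Rational(-1, 5), -480))) = Mul(Rational(-1370827, 6), Add(-215820, 96)) = Mul(Rational(-1370827, 6), -215724) = 49286713958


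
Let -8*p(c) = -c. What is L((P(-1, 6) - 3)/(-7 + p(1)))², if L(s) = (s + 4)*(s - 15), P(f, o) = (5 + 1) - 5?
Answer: 36451973776/9150625 ≈ 3983.6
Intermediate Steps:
P(f, o) = 1 (P(f, o) = 6 - 5 = 1)
p(c) = c/8 (p(c) = -(-1)*c/8 = c/8)
L(s) = (-15 + s)*(4 + s) (L(s) = (4 + s)*(-15 + s) = (-15 + s)*(4 + s))
L((P(-1, 6) - 3)/(-7 + p(1)))² = (-60 + ((1 - 3)/(-7 + (⅛)*1))² - 11*(1 - 3)/(-7 + (⅛)*1))² = (-60 + (-2/(-7 + ⅛))² - (-22)/(-7 + ⅛))² = (-60 + (-2/(-55/8))² - (-22)/(-55/8))² = (-60 + (-2*(-8/55))² - (-22)*(-8)/55)² = (-60 + (16/55)² - 11*16/55)² = (-60 + 256/3025 - 16/5)² = (-190924/3025)² = 36451973776/9150625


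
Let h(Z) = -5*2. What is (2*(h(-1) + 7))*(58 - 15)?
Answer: -258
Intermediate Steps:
h(Z) = -10
(2*(h(-1) + 7))*(58 - 15) = (2*(-10 + 7))*(58 - 15) = (2*(-3))*43 = -6*43 = -258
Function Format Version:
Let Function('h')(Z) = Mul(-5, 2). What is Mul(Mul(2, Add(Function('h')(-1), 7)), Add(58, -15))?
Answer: -258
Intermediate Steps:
Function('h')(Z) = -10
Mul(Mul(2, Add(Function('h')(-1), 7)), Add(58, -15)) = Mul(Mul(2, Add(-10, 7)), Add(58, -15)) = Mul(Mul(2, -3), 43) = Mul(-6, 43) = -258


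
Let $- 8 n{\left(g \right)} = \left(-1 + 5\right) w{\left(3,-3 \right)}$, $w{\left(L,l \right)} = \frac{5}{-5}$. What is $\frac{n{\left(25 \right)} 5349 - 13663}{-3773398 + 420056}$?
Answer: $\frac{21977}{6706684} \approx 0.0032769$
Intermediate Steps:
$w{\left(L,l \right)} = -1$ ($w{\left(L,l \right)} = 5 \left(- \frac{1}{5}\right) = -1$)
$n{\left(g \right)} = \frac{1}{2}$ ($n{\left(g \right)} = - \frac{\left(-1 + 5\right) \left(-1\right)}{8} = - \frac{4 \left(-1\right)}{8} = \left(- \frac{1}{8}\right) \left(-4\right) = \frac{1}{2}$)
$\frac{n{\left(25 \right)} 5349 - 13663}{-3773398 + 420056} = \frac{\frac{1}{2} \cdot 5349 - 13663}{-3773398 + 420056} = \frac{\frac{5349}{2} - 13663}{-3353342} = \left(- \frac{21977}{2}\right) \left(- \frac{1}{3353342}\right) = \frac{21977}{6706684}$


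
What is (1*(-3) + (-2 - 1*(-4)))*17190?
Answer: -17190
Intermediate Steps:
(1*(-3) + (-2 - 1*(-4)))*17190 = (-3 + (-2 + 4))*17190 = (-3 + 2)*17190 = -1*17190 = -17190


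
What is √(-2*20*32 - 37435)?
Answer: I*√38715 ≈ 196.76*I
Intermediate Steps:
√(-2*20*32 - 37435) = √(-40*32 - 37435) = √(-1280 - 37435) = √(-38715) = I*√38715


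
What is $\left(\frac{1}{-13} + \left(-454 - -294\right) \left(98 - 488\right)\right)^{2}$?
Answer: $\frac{658043817601}{169} \approx 3.8938 \cdot 10^{9}$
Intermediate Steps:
$\left(\frac{1}{-13} + \left(-454 - -294\right) \left(98 - 488\right)\right)^{2} = \left(- \frac{1}{13} + \left(-454 + 294\right) \left(-390\right)\right)^{2} = \left(- \frac{1}{13} - -62400\right)^{2} = \left(- \frac{1}{13} + 62400\right)^{2} = \left(\frac{811199}{13}\right)^{2} = \frac{658043817601}{169}$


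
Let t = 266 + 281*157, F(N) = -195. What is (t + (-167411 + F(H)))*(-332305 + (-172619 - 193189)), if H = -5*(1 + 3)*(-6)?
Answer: 86023578199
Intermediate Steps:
H = 120 (H = -5*4*(-6) = -20*(-6) = 120)
t = 44383 (t = 266 + 44117 = 44383)
(t + (-167411 + F(H)))*(-332305 + (-172619 - 193189)) = (44383 + (-167411 - 195))*(-332305 + (-172619 - 193189)) = (44383 - 167606)*(-332305 - 365808) = -123223*(-698113) = 86023578199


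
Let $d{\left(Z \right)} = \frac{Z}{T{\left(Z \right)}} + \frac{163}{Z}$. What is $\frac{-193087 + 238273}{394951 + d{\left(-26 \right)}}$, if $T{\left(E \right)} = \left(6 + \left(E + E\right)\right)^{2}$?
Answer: $\frac{103581374}{905344943} \approx 0.11441$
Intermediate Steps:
$T{\left(E \right)} = \left(6 + 2 E\right)^{2}$
$d{\left(Z \right)} = \frac{163}{Z} + \frac{Z}{4 \left(3 + Z\right)^{2}}$ ($d{\left(Z \right)} = \frac{Z}{4 \left(3 + Z\right)^{2}} + \frac{163}{Z} = \frac{163}{Z} + \frac{Z}{4 \left(3 + Z\right)^{2}}$)
$\frac{-193087 + 238273}{394951 + d{\left(-26 \right)}} = \frac{-193087 + 238273}{394951 + \left(\frac{163}{-26} + \frac{1}{4} \left(-26\right) \frac{1}{\left(3 - 26\right)^{2}}\right)} = \frac{45186}{394951 + \left(163 \left(- \frac{1}{26}\right) + \frac{1}{4} \left(-26\right) \frac{1}{529}\right)} = \frac{45186}{394951 - \left(\frac{163}{26} + \frac{13}{2} \cdot \frac{1}{529}\right)} = \frac{45186}{394951 - \frac{43198}{6877}} = \frac{45186}{\frac{2716034829}{6877}} = 45186 \cdot \frac{6877}{2716034829} = \frac{103581374}{905344943}$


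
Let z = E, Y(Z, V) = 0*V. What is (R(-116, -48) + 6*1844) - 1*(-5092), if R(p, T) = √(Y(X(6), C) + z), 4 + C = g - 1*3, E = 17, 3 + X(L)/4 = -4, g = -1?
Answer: 16156 + √17 ≈ 16160.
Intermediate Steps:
X(L) = -28 (X(L) = -12 + 4*(-4) = -12 - 16 = -28)
C = -8 (C = -4 + (-1 - 1*3) = -4 + (-1 - 3) = -4 - 4 = -8)
Y(Z, V) = 0
z = 17
R(p, T) = √17 (R(p, T) = √(0 + 17) = √17)
(R(-116, -48) + 6*1844) - 1*(-5092) = (√17 + 6*1844) - 1*(-5092) = (√17 + 11064) + 5092 = (11064 + √17) + 5092 = 16156 + √17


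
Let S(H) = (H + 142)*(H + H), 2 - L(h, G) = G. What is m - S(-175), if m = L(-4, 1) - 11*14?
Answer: -11703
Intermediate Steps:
L(h, G) = 2 - G
S(H) = 2*H*(142 + H) (S(H) = (142 + H)*(2*H) = 2*H*(142 + H))
m = -153 (m = (2 - 1*1) - 11*14 = (2 - 1) - 154 = 1 - 154 = -153)
m - S(-175) = -153 - 2*(-175)*(142 - 175) = -153 - 2*(-175)*(-33) = -153 - 1*11550 = -153 - 11550 = -11703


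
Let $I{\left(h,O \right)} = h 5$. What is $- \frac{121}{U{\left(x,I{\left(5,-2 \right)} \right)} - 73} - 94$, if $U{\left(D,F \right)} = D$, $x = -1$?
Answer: $- \frac{6835}{74} \approx -92.365$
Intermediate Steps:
$I{\left(h,O \right)} = 5 h$
$- \frac{121}{U{\left(x,I{\left(5,-2 \right)} \right)} - 73} - 94 = - \frac{121}{-1 - 73} - 94 = - \frac{121}{-74} - 94 = \left(-121\right) \left(- \frac{1}{74}\right) - 94 = \frac{121}{74} - 94 = - \frac{6835}{74}$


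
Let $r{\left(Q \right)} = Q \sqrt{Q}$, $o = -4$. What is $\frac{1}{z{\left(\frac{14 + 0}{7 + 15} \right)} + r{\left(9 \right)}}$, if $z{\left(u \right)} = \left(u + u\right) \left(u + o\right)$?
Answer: $\frac{121}{2749} \approx 0.044016$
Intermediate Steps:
$r{\left(Q \right)} = Q^{\frac{3}{2}}$
$z{\left(u \right)} = 2 u \left(-4 + u\right)$ ($z{\left(u \right)} = \left(u + u\right) \left(u - 4\right) = 2 u \left(-4 + u\right)$)
$\frac{1}{z{\left(\frac{14 + 0}{7 + 15} \right)} + r{\left(9 \right)}} = \frac{1}{2 \frac{14 + 0}{7 + 15} \left(-4 + \frac{14 + 0}{7 + 15}\right) + 9^{\frac{3}{2}}} = \frac{1}{2 \cdot \frac{14}{22} \left(-4 + \frac{14}{22}\right) + 27} = \frac{1}{2 \cdot 14 \cdot \frac{1}{22} \left(-4 + 14 \cdot \frac{1}{22}\right) + 27} = \frac{1}{2 \cdot \frac{7}{11} \left(-4 + \frac{7}{11}\right) + 27} = \frac{1}{2 \cdot \frac{7}{11} \left(- \frac{37}{11}\right) + 27} = \frac{1}{- \frac{518}{121} + 27} = \frac{1}{\frac{2749}{121}} = \frac{121}{2749}$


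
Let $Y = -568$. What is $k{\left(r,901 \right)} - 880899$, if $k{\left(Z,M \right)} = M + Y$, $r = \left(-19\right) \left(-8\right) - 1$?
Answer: $-880566$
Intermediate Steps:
$r = 151$ ($r = 152 - 1 = 151$)
$k{\left(Z,M \right)} = -568 + M$ ($k{\left(Z,M \right)} = M - 568 = -568 + M$)
$k{\left(r,901 \right)} - 880899 = \left(-568 + 901\right) - 880899 = 333 - 880899 = -880566$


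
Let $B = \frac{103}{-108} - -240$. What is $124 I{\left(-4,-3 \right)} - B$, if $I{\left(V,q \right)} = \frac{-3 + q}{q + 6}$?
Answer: $- \frac{52601}{108} \approx -487.05$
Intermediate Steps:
$I{\left(V,q \right)} = \frac{-3 + q}{6 + q}$
$B = \frac{25817}{108}$ ($B = 103 \left(- \frac{1}{108}\right) + 240 = - \frac{103}{108} + 240 = \frac{25817}{108} \approx 239.05$)
$124 I{\left(-4,-3 \right)} - B = 124 \frac{-3 - 3}{6 - 3} - \frac{25817}{108} = 124 \cdot \frac{1}{3} \left(-6\right) - \frac{25817}{108} = 124 \left(-2\right) - \frac{25817}{108} = -248 - \frac{25817}{108} = - \frac{52601}{108}$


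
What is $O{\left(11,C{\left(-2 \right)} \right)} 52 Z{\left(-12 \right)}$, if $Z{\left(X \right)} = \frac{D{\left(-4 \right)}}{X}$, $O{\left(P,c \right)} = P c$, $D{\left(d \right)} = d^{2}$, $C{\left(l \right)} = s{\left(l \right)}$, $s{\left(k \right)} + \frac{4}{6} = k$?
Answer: $\frac{18304}{9} \approx 2033.8$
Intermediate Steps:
$s{\left(k \right)} = - \frac{2}{3} + k$
$C{\left(l \right)} = - \frac{2}{3} + l$
$Z{\left(X \right)} = \frac{16}{X}$ ($Z{\left(X \right)} = \frac{\left(-4\right)^{2}}{X} = \frac{16}{X}$)
$O{\left(11,C{\left(-2 \right)} \right)} 52 Z{\left(-12 \right)} = 11 \left(- \frac{2}{3} - 2\right) 52 \frac{16}{-12} = 11 \left(- \frac{8}{3}\right) 52 \cdot 16 \left(- \frac{1}{12}\right) = \left(- \frac{88}{3}\right) 52 \left(- \frac{4}{3}\right) = \left(- \frac{4576}{3}\right) \left(- \frac{4}{3}\right) = \frac{18304}{9}$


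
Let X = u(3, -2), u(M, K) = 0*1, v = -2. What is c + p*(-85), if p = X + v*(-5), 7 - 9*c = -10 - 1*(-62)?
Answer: -855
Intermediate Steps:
u(M, K) = 0
X = 0
c = -5 (c = 7/9 - (-10 - 1*(-62))/9 = 7/9 - (-10 + 62)/9 = 7/9 - 1/9*52 = 7/9 - 52/9 = -5)
p = 10 (p = 0 - 2*(-5) = 0 + 10 = 10)
c + p*(-85) = -5 + 10*(-85) = -5 - 850 = -855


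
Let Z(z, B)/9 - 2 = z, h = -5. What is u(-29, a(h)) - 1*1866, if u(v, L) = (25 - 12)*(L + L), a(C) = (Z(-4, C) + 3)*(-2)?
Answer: -1086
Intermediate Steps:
Z(z, B) = 18 + 9*z
a(C) = 30 (a(C) = ((18 + 9*(-4)) + 3)*(-2) = ((18 - 36) + 3)*(-2) = (-18 + 3)*(-2) = -15*(-2) = 30)
u(v, L) = 26*L (u(v, L) = 13*(2*L) = 26*L)
u(-29, a(h)) - 1*1866 = 26*30 - 1*1866 = 780 - 1866 = -1086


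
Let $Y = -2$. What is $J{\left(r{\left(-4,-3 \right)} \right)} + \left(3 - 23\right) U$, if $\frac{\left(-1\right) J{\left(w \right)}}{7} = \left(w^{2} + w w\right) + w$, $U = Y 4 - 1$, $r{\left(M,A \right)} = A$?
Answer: $75$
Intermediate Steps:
$U = -9$ ($U = \left(-2\right) 4 - 1 = -8 - 1 = -9$)
$J{\left(w \right)} = - 14 w^{2} - 7 w$ ($J{\left(w \right)} = - 7 \left(\left(w^{2} + w w\right) + w\right) = - 7 \left(\left(w^{2} + w^{2}\right) + w\right) = - 7 \left(2 w^{2} + w\right) = - 7 \left(w + 2 w^{2}\right) = - 14 w^{2} - 7 w$)
$J{\left(r{\left(-4,-3 \right)} \right)} + \left(3 - 23\right) U = \left(-7\right) \left(-3\right) \left(1 + 2 \left(-3\right)\right) + \left(3 - 23\right) \left(-9\right) = \left(-7\right) \left(-3\right) \left(1 - 6\right) + \left(3 - 23\right) \left(-9\right) = \left(-7\right) \left(-3\right) \left(-5\right) - -180 = -105 + 180 = 75$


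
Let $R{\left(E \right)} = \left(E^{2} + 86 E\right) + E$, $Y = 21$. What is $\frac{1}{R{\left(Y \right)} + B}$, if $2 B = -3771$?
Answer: $\frac{2}{765} \approx 0.0026144$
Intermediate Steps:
$B = - \frac{3771}{2}$ ($B = \frac{1}{2} \left(-3771\right) = - \frac{3771}{2} \approx -1885.5$)
$R{\left(E \right)} = E^{2} + 87 E$
$\frac{1}{R{\left(Y \right)} + B} = \frac{1}{21 \left(87 + 21\right) - \frac{3771}{2}} = \frac{1}{21 \cdot 108 - \frac{3771}{2}} = \frac{1}{2268 - \frac{3771}{2}} = \frac{1}{\frac{765}{2}} = \frac{2}{765}$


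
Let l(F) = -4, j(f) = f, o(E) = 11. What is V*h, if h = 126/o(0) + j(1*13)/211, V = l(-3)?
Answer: -106916/2321 ≈ -46.065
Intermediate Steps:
V = -4
h = 26729/2321 (h = 126/11 + (1*13)/211 = 126*(1/11) + 13*(1/211) = 126/11 + 13/211 = 26729/2321 ≈ 11.516)
V*h = -4*26729/2321 = -106916/2321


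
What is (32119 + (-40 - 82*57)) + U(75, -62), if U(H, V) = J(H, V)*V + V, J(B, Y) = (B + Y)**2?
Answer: 16865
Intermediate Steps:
U(H, V) = V + V*(H + V)**2 (U(H, V) = (H + V)**2*V + V = V*(H + V)**2 + V = V + V*(H + V)**2)
(32119 + (-40 - 82*57)) + U(75, -62) = (32119 + (-40 - 82*57)) - 62*(1 + (75 - 62)**2) = (32119 + (-40 - 4674)) - 62*(1 + 13**2) = (32119 - 4714) - 62*(1 + 169) = 27405 - 62*170 = 27405 - 10540 = 16865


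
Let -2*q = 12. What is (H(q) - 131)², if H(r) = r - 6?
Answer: 20449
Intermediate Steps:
q = -6 (q = -½*12 = -6)
H(r) = -6 + r
(H(q) - 131)² = ((-6 - 6) - 131)² = (-12 - 131)² = (-143)² = 20449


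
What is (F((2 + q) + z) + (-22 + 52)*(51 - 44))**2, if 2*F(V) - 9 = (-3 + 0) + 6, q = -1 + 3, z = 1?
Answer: 46656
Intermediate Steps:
q = 2
F(V) = 6 (F(V) = 9/2 + ((-3 + 0) + 6)/2 = 9/2 + (-3 + 6)/2 = 9/2 + (1/2)*3 = 9/2 + 3/2 = 6)
(F((2 + q) + z) + (-22 + 52)*(51 - 44))**2 = (6 + (-22 + 52)*(51 - 44))**2 = (6 + 30*7)**2 = (6 + 210)**2 = 216**2 = 46656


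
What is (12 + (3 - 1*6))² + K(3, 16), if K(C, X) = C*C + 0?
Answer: 90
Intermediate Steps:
K(C, X) = C² (K(C, X) = C² + 0 = C²)
(12 + (3 - 1*6))² + K(3, 16) = (12 + (3 - 1*6))² + 3² = (12 + (3 - 6))² + 9 = (12 - 3)² + 9 = 9² + 9 = 81 + 9 = 90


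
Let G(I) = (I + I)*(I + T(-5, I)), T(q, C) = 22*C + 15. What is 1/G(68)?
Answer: 1/214744 ≈ 4.6567e-6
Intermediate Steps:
T(q, C) = 15 + 22*C
G(I) = 2*I*(15 + 23*I) (G(I) = (I + I)*(I + (15 + 22*I)) = (2*I)*(15 + 23*I) = 2*I*(15 + 23*I))
1/G(68) = 1/(2*68*(15 + 23*68)) = 1/(2*68*(15 + 1564)) = 1/(2*68*1579) = 1/214744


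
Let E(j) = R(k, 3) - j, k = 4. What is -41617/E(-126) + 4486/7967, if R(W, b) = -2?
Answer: -10677625/31868 ≈ -335.06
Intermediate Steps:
E(j) = -2 - j
-41617/E(-126) + 4486/7967 = -41617/(-2 - 1*(-126)) + 4486/7967 = -41617/(-2 + 126) + 4486*(1/7967) = -41617/124 + 4486/7967 = -10677625/31868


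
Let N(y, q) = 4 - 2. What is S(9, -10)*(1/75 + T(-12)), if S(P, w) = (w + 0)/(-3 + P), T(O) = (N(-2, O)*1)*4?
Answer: -601/45 ≈ -13.356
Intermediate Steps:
N(y, q) = 2
T(O) = 8 (T(O) = (2*1)*4 = 2*4 = 8)
S(P, w) = w/(-3 + P)
S(9, -10)*(1/75 + T(-12)) = (-10/(-3 + 9))*(1/75 + 8) = (-10/6)*(1/75 + 8) = -10*⅙*(601/75) = -5/3*601/75 = -601/45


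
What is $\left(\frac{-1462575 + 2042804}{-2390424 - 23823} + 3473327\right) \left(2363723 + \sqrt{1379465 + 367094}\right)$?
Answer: $\frac{19820925254520017420}{2414247} + \frac{343804217091140 \sqrt{1039}}{2414247} \approx 8.2146 \cdot 10^{12}$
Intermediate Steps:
$\left(\frac{-1462575 + 2042804}{-2390424 - 23823} + 3473327\right) \left(2363723 + \sqrt{1379465 + 367094}\right) = \left(\frac{580229}{-2414247} + 3473327\right) \left(2363723 + \sqrt{1746559}\right) = \left(580229 \left(- \frac{1}{2414247}\right) + 3473327\right) \left(2363723 + 41 \sqrt{1039}\right) = \left(- \frac{580229}{2414247} + 3473327\right) \left(2363723 + 41 \sqrt{1039}\right) = \frac{8385468709540 \left(2363723 + 41 \sqrt{1039}\right)}{2414247} = \frac{19820925254520017420}{2414247} + \frac{343804217091140 \sqrt{1039}}{2414247}$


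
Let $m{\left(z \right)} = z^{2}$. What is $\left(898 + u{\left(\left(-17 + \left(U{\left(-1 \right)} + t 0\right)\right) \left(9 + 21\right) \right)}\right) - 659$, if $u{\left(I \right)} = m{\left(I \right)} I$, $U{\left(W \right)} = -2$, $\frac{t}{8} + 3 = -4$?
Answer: $-185192761$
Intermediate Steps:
$t = -56$ ($t = -24 + 8 \left(-4\right) = -24 - 32 = -56$)
$u{\left(I \right)} = I^{3}$ ($u{\left(I \right)} = I^{2} I = I^{3}$)
$\left(898 + u{\left(\left(-17 + \left(U{\left(-1 \right)} + t 0\right)\right) \left(9 + 21\right) \right)}\right) - 659 = \left(898 + \left(\left(-17 - 2\right) \left(9 + 21\right)\right)^{3}\right) - 659 = \left(898 + \left(\left(-17 + \left(-2 + 0\right)\right) 30\right)^{3}\right) - 659 = \left(898 + \left(\left(-17 - 2\right) 30\right)^{3}\right) - 659 = \left(898 + \left(\left(-19\right) 30\right)^{3}\right) - 659 = \left(898 + \left(-570\right)^{3}\right) - 659 = \left(898 - 185193000\right) - 659 = -185192102 - 659 = -185192761$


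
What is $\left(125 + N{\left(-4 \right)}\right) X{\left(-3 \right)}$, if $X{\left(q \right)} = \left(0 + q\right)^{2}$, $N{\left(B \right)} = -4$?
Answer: $1089$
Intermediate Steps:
$X{\left(q \right)} = q^{2}$
$\left(125 + N{\left(-4 \right)}\right) X{\left(-3 \right)} = \left(125 - 4\right) \left(-3\right)^{2} = 121 \cdot 9 = 1089$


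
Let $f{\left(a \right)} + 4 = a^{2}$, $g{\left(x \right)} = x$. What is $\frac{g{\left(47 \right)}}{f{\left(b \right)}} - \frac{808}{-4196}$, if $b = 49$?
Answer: $\frac{11351}{53499} \approx 0.21217$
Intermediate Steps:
$f{\left(a \right)} = -4 + a^{2}$
$\frac{g{\left(47 \right)}}{f{\left(b \right)}} - \frac{808}{-4196} = \frac{47}{-4 + 49^{2}} - \frac{808}{-4196} = \frac{47}{-4 + 2401} - - \frac{202}{1049} = \frac{47}{2397} + \frac{202}{1049} = 47 \cdot \frac{1}{2397} + \frac{202}{1049} = \frac{1}{51} + \frac{202}{1049} = \frac{11351}{53499}$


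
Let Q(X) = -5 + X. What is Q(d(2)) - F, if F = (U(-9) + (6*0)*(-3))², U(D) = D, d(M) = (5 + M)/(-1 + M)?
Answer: -79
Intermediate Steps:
d(M) = (5 + M)/(-1 + M)
F = 81 (F = (-9 + (6*0)*(-3))² = (-9 + 0*(-3))² = (-9 + 0)² = (-9)² = 81)
Q(d(2)) - F = (-5 + (5 + 2)/(-1 + 2)) - 1*81 = (-5 + 7/1) - 81 = (-5 + 1*7) - 81 = (-5 + 7) - 81 = 2 - 81 = -79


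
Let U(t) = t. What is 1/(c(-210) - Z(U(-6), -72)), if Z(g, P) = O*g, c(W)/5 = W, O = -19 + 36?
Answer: -1/948 ≈ -0.0010549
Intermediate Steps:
O = 17
c(W) = 5*W
Z(g, P) = 17*g
1/(c(-210) - Z(U(-6), -72)) = 1/(5*(-210) - 17*(-6)) = 1/(-1050 - 1*(-102)) = 1/(-1050 + 102) = 1/(-948) = -1/948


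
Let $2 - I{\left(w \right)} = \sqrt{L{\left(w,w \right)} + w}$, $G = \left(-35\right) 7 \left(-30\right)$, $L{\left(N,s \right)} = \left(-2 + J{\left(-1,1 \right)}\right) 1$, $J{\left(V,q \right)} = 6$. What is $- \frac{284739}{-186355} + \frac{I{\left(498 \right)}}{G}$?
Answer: $\frac{16101572}{10536225} - \frac{\sqrt{502}}{7350} \approx 1.5252$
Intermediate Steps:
$L{\left(N,s \right)} = 4$ ($L{\left(N,s \right)} = \left(-2 + 6\right) 1 = 4 \cdot 1 = 4$)
$G = 7350$ ($G = \left(-245\right) \left(-30\right) = 7350$)
$I{\left(w \right)} = 2 - \sqrt{4 + w}$
$- \frac{284739}{-186355} + \frac{I{\left(498 \right)}}{G} = - \frac{284739}{-186355} + \frac{2 - \sqrt{4 + 498}}{7350} = \left(-284739\right) \left(- \frac{1}{186355}\right) + \left(2 - \sqrt{502}\right) \frac{1}{7350} = \frac{21903}{14335} + \left(\frac{1}{3675} - \frac{\sqrt{502}}{7350}\right) = \frac{16101572}{10536225} - \frac{\sqrt{502}}{7350}$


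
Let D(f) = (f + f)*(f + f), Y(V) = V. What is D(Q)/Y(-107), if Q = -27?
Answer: -2916/107 ≈ -27.252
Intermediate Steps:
D(f) = 4*f**2 (D(f) = (2*f)*(2*f) = 4*f**2)
D(Q)/Y(-107) = (4*(-27)**2)/(-107) = (4*729)*(-1/107) = 2916*(-1/107) = -2916/107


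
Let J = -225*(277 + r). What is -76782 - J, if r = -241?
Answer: -68682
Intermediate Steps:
J = -8100 (J = -225*(277 - 241) = -225*36 = -8100)
-76782 - J = -76782 - 1*(-8100) = -76782 + 8100 = -68682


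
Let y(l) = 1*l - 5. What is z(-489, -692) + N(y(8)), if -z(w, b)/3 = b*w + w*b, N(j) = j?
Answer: -2030325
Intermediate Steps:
y(l) = -5 + l (y(l) = l - 5 = -5 + l)
z(w, b) = -6*b*w (z(w, b) = -3*(b*w + w*b) = -3*(b*w + b*w) = -6*b*w)
z(-489, -692) + N(y(8)) = -6*(-692)*(-489) + (-5 + 8) = -2030328 + 3 = -2030325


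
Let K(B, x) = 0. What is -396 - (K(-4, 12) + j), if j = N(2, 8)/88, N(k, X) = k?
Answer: -17425/44 ≈ -396.02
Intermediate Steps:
j = 1/44 (j = 2/88 = 2*(1/88) = 1/44 ≈ 0.022727)
-396 - (K(-4, 12) + j) = -396 - (0 + 1/44) = -396 - 1*1/44 = -396 - 1/44 = -17425/44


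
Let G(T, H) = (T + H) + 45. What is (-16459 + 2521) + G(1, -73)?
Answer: -13965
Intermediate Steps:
G(T, H) = 45 + H + T (G(T, H) = (H + T) + 45 = 45 + H + T)
(-16459 + 2521) + G(1, -73) = (-16459 + 2521) + (45 - 73 + 1) = -13938 - 27 = -13965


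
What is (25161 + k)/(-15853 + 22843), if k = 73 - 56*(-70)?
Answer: 4859/1165 ≈ 4.1708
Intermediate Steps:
k = 3993 (k = 73 + 3920 = 3993)
(25161 + k)/(-15853 + 22843) = (25161 + 3993)/(-15853 + 22843) = 29154/6990 = 29154*(1/6990) = 4859/1165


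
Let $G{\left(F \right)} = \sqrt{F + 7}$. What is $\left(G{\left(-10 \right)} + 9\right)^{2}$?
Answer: $\left(9 + i \sqrt{3}\right)^{2} \approx 78.0 + 31.177 i$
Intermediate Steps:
$G{\left(F \right)} = \sqrt{7 + F}$
$\left(G{\left(-10 \right)} + 9\right)^{2} = \left(\sqrt{7 - 10} + 9\right)^{2} = \left(\sqrt{-3} + 9\right)^{2} = \left(i \sqrt{3} + 9\right)^{2} = \left(9 + i \sqrt{3}\right)^{2}$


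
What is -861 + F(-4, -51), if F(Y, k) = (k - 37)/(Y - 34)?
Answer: -16315/19 ≈ -858.68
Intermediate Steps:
F(Y, k) = (-37 + k)/(-34 + Y)
-861 + F(-4, -51) = -861 + (-37 - 51)/(-34 - 4) = -861 - 88/(-38) = -861 - 1/38*(-88) = -861 + 44/19 = -16315/19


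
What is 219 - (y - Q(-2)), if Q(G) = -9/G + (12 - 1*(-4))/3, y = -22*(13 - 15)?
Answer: 1109/6 ≈ 184.83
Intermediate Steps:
y = 44 (y = -22*(-2) = 44)
Q(G) = 16/3 - 9/G (Q(G) = -9/G + (12 + 4)*(1/3) = -9/G + 16*(1/3) = -9/G + 16/3 = 16/3 - 9/G)
219 - (y - Q(-2)) = 219 - (44 - (16/3 - 9/(-2))) = 219 - (44 - (16/3 - 9*(-1/2))) = 219 - (44 - (16/3 + 9/2)) = 219 - (44 - 1*59/6) = 219 - (44 - 59/6) = 219 - 1*205/6 = 219 - 205/6 = 1109/6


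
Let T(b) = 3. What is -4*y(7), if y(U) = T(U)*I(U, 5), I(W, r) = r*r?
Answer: -300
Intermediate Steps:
I(W, r) = r²
y(U) = 75 (y(U) = 3*5² = 3*25 = 75)
-4*y(7) = -4*75 = -300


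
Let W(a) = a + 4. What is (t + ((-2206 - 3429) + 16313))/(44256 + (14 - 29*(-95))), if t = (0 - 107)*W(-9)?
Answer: 11213/47025 ≈ 0.23845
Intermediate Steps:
W(a) = 4 + a
t = 535 (t = (0 - 107)*(4 - 9) = -107*(-5) = 535)
(t + ((-2206 - 3429) + 16313))/(44256 + (14 - 29*(-95))) = (535 + ((-2206 - 3429) + 16313))/(44256 + (14 - 29*(-95))) = (535 + (-5635 + 16313))/(44256 + (14 + 2755)) = (535 + 10678)/(44256 + 2769) = 11213/47025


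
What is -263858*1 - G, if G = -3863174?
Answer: 3599316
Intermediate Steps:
-263858*1 - G = -263858*1 - 1*(-3863174) = -263858 + 3863174 = 3599316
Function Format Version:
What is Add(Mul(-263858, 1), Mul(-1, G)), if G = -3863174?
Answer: 3599316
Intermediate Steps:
Add(Mul(-263858, 1), Mul(-1, G)) = Add(Mul(-263858, 1), Mul(-1, -3863174)) = Add(-263858, 3863174) = 3599316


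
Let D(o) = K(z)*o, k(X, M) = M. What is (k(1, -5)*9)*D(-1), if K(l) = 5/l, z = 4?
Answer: 225/4 ≈ 56.250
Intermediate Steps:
D(o) = 5*o/4 (D(o) = (5/4)*o = (5*(¼))*o = 5*o/4)
(k(1, -5)*9)*D(-1) = (-5*9)*((5/4)*(-1)) = -45*(-5/4) = 225/4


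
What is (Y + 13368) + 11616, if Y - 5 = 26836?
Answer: 51825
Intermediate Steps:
Y = 26841 (Y = 5 + 26836 = 26841)
(Y + 13368) + 11616 = (26841 + 13368) + 11616 = 40209 + 11616 = 51825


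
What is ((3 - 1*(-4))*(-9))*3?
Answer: -189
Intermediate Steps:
((3 - 1*(-4))*(-9))*3 = ((3 + 4)*(-9))*3 = (7*(-9))*3 = -63*3 = -189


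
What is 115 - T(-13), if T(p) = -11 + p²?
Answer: -43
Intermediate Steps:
115 - T(-13) = 115 - (-11 + (-13)²) = 115 - (-11 + 169) = 115 - 1*158 = 115 - 158 = -43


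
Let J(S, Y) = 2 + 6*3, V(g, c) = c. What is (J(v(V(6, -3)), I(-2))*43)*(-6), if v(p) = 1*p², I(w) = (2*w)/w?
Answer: -5160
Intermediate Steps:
I(w) = 2
v(p) = p²
J(S, Y) = 20 (J(S, Y) = 2 + 18 = 20)
(J(v(V(6, -3)), I(-2))*43)*(-6) = (20*43)*(-6) = 860*(-6) = -5160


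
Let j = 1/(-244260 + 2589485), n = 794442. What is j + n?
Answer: 1863145239451/2345225 ≈ 7.9444e+5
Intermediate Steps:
j = 1/2345225 ≈ 4.2640e-7
j + n = 1/2345225 + 794442 = 1863145239451/2345225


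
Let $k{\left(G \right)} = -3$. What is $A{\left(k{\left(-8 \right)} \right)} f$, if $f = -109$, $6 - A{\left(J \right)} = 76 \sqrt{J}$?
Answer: $-654 + 8284 i \sqrt{3} \approx -654.0 + 14348.0 i$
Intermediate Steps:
$A{\left(J \right)} = 6 - 76 \sqrt{J}$
$A{\left(k{\left(-8 \right)} \right)} f = \left(6 - 76 \sqrt{-3}\right) \left(-109\right) = \left(6 - 76 i \sqrt{3}\right) \left(-109\right) = -654 + 8284 i \sqrt{3}$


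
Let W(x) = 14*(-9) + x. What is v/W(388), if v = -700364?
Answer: -350182/131 ≈ -2673.1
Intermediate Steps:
W(x) = -126 + x
v/W(388) = -700364/(-126 + 388) = -700364/262 = -700364*1/262 = -350182/131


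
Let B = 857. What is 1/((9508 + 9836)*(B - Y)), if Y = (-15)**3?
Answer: 1/81863808 ≈ 1.2215e-8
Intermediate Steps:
Y = -3375
1/((9508 + 9836)*(B - Y)) = 1/((9508 + 9836)*(857 - 1*(-3375))) = 1/(19344*(857 + 3375)) = (1/19344)/4232 = (1/19344)*(1/4232) = 1/81863808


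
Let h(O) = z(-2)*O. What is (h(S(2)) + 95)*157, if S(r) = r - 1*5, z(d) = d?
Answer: 15857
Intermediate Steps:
S(r) = -5 + r (S(r) = r - 5 = -5 + r)
h(O) = -2*O
(h(S(2)) + 95)*157 = (-2*(-5 + 2) + 95)*157 = (-2*(-3) + 95)*157 = (6 + 95)*157 = 101*157 = 15857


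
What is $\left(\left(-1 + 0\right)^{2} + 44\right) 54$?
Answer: $2430$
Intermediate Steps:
$\left(\left(-1 + 0\right)^{2} + 44\right) 54 = \left(\left(-1\right)^{2} + 44\right) 54 = \left(1 + 44\right) 54 = 45 \cdot 54 = 2430$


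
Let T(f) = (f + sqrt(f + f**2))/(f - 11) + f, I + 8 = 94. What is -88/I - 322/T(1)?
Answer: -1249616/3397 - 3220*sqrt(2)/79 ≈ -425.50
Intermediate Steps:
I = 86 (I = -8 + 94 = 86)
T(f) = f + (f + sqrt(f + f**2))/(-11 + f) (T(f) = (f + sqrt(f + f**2))/(-11 + f) + f = f + (f + sqrt(f + f**2))/(-11 + f))
-88/I - 322/T(1) = -88/86 - 322*(-11 + 1)/(1**2 + sqrt(1*(1 + 1)) - 10*1) = -88*1/86 - 322*(-10/(1 + sqrt(1*2) - 10)) = -44/43 - 322*(-10/(1 + sqrt(2) - 10)) = -44/43 - 322*(-10/(-9 + sqrt(2))) = -44/43 - 322/(9/10 - sqrt(2)/10)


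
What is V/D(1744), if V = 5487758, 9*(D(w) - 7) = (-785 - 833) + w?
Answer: 5487758/21 ≈ 2.6132e+5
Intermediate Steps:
D(w) = -1555/9 + w/9 (D(w) = 7 + ((-785 - 833) + w)/9 = 7 + (-1618 + w)/9 = 7 + (-1618/9 + w/9) = -1555/9 + w/9)
V/D(1744) = 5487758/(-1555/9 + (1/9)*1744) = 5487758/(-1555/9 + 1744/9) = 5487758/21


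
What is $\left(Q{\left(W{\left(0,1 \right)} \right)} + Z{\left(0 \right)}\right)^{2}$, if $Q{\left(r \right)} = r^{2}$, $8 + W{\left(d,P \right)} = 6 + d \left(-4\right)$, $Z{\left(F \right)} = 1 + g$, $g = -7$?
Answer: $4$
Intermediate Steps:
$Z{\left(F \right)} = -6$ ($Z{\left(F \right)} = 1 - 7 = -6$)
$W{\left(d,P \right)} = -2 - 4 d$ ($W{\left(d,P \right)} = -8 + \left(6 + d \left(-4\right)\right) = -8 - \left(-6 + 4 d\right) = -2 - 4 d$)
$\left(Q{\left(W{\left(0,1 \right)} \right)} + Z{\left(0 \right)}\right)^{2} = \left(\left(-2 - 0\right)^{2} - 6\right)^{2} = \left(\left(-2 + 0\right)^{2} - 6\right)^{2} = \left(\left(-2\right)^{2} - 6\right)^{2} = \left(4 - 6\right)^{2} = \left(-2\right)^{2} = 4$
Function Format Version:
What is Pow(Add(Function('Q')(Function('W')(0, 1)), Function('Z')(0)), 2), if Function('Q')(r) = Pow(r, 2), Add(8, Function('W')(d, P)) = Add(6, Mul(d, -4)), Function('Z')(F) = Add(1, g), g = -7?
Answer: 4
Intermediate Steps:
Function('Z')(F) = -6 (Function('Z')(F) = Add(1, -7) = -6)
Function('W')(d, P) = Add(-2, Mul(-4, d)) (Function('W')(d, P) = Add(-8, Add(6, Mul(d, -4))) = Add(-8, Add(6, Mul(-4, d))) = Add(-2, Mul(-4, d)))
Pow(Add(Function('Q')(Function('W')(0, 1)), Function('Z')(0)), 2) = Pow(Add(Pow(Add(-2, Mul(-4, 0)), 2), -6), 2) = Pow(Add(Pow(Add(-2, 0), 2), -6), 2) = Pow(Add(Pow(-2, 2), -6), 2) = Pow(Add(4, -6), 2) = Pow(-2, 2) = 4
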